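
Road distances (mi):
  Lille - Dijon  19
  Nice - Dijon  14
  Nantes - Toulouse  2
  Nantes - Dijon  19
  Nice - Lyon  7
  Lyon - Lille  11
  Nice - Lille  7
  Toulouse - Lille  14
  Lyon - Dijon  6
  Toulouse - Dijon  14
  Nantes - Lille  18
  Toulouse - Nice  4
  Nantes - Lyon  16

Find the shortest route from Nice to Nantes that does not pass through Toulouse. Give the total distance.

Comparing a few candidate routes:
Nice - Dijon - Lyon - Nantes: 14 + 6 + 16 = 36
Nice - Lyon - Dijon - Nantes: 7 + 6 + 19 = 32
Nice - Lille - Lyon - Nantes: 7 + 11 + 16 = 34
Nice - Dijon - Nantes: 14 + 19 = 33
Nice - Lyon - Nantes: 7 + 16 = 23
Nice - Lille - Nantes: 7 + 18 = 25
The minimum is 23 mi.

23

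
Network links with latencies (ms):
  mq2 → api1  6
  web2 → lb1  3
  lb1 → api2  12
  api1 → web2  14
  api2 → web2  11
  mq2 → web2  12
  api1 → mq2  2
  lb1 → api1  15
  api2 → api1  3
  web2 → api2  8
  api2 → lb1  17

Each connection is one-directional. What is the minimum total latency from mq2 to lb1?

Checking several routes:
mq2-web2-lb1: 12 + 3 = 15
mq2-web2-api2-lb1: 12 + 8 + 17 = 37
mq2-api1-web2-lb1: 6 + 14 + 3 = 23
Best route has total 15 ms.

15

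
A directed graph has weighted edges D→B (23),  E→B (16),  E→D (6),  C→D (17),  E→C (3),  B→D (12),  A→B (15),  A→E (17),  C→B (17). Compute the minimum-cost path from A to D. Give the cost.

Routes from A to D:
A - E - C - B - D: 17 + 3 + 17 + 12 = 49
A - E - B - D: 17 + 16 + 12 = 45
A - B - D: 15 + 12 = 27
A - E - D: 17 + 6 = 23
A - E - C - D: 17 + 3 + 17 = 37
Best route has total 23.

23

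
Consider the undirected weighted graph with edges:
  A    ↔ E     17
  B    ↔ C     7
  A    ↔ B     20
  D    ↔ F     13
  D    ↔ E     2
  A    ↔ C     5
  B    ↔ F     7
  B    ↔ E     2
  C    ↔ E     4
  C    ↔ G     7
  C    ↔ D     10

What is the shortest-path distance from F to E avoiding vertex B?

Routes from F to E avoiding B:
F-D-C-A-E: 13 + 10 + 5 + 17 = 45
F-D-C-E: 13 + 10 + 4 = 27
F-D-E: 13 + 2 = 15
The minimum is 15.

15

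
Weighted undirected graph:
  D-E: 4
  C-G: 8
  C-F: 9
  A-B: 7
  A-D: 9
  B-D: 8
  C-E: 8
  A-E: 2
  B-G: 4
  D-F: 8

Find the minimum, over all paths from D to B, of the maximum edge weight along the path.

7

Checking several routes:
D-E-C-G-B: max(4, 8, 8, 4) = 8
D-B: max(8) = 8
D-E-A-B: max(4, 2, 7) = 7
The minimum achievable maximum is 7.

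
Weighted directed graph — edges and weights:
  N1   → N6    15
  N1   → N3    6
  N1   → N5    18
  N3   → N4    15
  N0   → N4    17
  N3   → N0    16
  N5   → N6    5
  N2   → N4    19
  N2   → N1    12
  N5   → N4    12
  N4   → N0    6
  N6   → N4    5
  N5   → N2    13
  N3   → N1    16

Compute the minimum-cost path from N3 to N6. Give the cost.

Candidate routes:
N3 → N1 → N5 → N6: 16 + 18 + 5 = 39
N3 → N1 → N6: 16 + 15 = 31
Shortest: 31.

31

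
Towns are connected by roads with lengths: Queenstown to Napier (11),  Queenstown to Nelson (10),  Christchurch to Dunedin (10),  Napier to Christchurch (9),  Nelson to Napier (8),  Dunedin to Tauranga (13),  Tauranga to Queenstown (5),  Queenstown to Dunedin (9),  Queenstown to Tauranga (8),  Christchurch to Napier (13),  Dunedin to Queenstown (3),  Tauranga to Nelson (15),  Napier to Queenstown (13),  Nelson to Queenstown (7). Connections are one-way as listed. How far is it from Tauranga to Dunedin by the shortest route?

14

A few of the Tauranga→Dunedin routes:
Tauranga→Queenstown→Dunedin: 5 + 9 = 14
Tauranga→Nelson→Queenstown→Dunedin: 15 + 7 + 9 = 31
Tauranga→Queenstown→Napier→Christchurch→Dunedin: 5 + 11 + 9 + 10 = 35
The minimum is 14.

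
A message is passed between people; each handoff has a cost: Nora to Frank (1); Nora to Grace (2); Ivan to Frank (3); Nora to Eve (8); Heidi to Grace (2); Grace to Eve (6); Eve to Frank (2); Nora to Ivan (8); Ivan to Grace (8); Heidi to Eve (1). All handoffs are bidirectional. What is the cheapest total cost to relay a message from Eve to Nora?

A few of the Eve→Nora routes:
Eve→Frank→Nora: 2 + 1 = 3
Eve→Heidi→Grace→Nora: 1 + 2 + 2 = 5
Eve→Grace→Nora: 6 + 2 = 8
The minimum is 3.

3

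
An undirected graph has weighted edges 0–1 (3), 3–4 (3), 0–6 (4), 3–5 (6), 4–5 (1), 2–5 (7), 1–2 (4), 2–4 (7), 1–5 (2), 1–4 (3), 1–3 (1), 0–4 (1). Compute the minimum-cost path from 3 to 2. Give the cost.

Checking several routes:
3 - 4 - 5 - 1 - 2: 3 + 1 + 2 + 4 = 10
3 - 4 - 2: 3 + 7 = 10
3 - 1 - 5 - 2: 1 + 2 + 7 = 10
3 - 1 - 2: 1 + 4 = 5
Best route has total 5.

5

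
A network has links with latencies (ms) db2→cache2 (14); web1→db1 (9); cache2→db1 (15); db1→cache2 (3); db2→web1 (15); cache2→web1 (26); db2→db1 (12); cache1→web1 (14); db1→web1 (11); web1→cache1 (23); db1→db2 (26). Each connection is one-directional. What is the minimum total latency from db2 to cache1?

38

Paths from db2 to cache1:
db2 -> db1 -> cache2 -> web1 -> cache1: 12 + 3 + 26 + 23 = 64
db2 -> cache2 -> db1 -> web1 -> cache1: 14 + 15 + 11 + 23 = 63
db2 -> db1 -> web1 -> cache1: 12 + 11 + 23 = 46
db2 -> cache2 -> web1 -> cache1: 14 + 26 + 23 = 63
db2 -> web1 -> cache1: 15 + 23 = 38
The minimum is 38 ms.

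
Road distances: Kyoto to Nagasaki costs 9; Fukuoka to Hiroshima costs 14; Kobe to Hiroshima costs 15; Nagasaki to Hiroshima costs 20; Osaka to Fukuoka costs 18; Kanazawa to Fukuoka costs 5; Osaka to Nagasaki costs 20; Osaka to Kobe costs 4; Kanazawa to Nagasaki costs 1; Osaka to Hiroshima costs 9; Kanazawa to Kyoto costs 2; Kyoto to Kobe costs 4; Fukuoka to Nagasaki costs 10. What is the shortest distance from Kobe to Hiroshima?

A few of the Kobe→Hiroshima routes:
Kobe → Kyoto → Kanazawa → Fukuoka → Hiroshima: 4 + 2 + 5 + 14 = 25
Kobe → Kyoto → Kanazawa → Nagasaki → Hiroshima: 4 + 2 + 1 + 20 = 27
Kobe → Hiroshima: 15
Kobe → Kyoto → Kanazawa → Nagasaki → Fukuoka → Hiroshima: 4 + 2 + 1 + 10 + 14 = 31
Kobe → Osaka → Hiroshima: 4 + 9 = 13
Kobe → Kyoto → Nagasaki → Kanazawa → Fukuoka → Hiroshima: 4 + 9 + 1 + 5 + 14 = 33
The minimum is 13.

13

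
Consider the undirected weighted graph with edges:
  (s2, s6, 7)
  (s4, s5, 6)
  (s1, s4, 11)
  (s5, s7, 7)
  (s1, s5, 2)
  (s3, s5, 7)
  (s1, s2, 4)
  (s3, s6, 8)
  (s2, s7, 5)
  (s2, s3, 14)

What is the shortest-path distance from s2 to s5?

Candidate routes:
s2→s6→s3→s5: 7 + 8 + 7 = 22
s2→s7→s5: 5 + 7 = 12
s2→s3→s5: 14 + 7 = 21
s2→s1→s4→s5: 4 + 11 + 6 = 21
s2→s1→s5: 4 + 2 = 6
Best route has total 6.

6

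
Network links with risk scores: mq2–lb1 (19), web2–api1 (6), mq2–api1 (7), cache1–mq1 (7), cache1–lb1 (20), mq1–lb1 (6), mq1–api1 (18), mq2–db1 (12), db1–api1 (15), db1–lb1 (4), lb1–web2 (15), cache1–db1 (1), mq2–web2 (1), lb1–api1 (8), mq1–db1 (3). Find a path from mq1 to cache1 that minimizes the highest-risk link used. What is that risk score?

Some routes from mq1 to cache1:
mq1-cache1: max(7) = 7
mq1-db1-cache1: max(3, 1) = 3
mq1-lb1-api1-web2-mq2-db1-cache1: max(6, 8, 6, 1, 12, 1) = 12
mq1-lb1-db1-cache1: max(6, 4, 1) = 6
mq1-lb1-api1-mq2-db1-cache1: max(6, 8, 7, 12, 1) = 12
Best route has worst link 3.

3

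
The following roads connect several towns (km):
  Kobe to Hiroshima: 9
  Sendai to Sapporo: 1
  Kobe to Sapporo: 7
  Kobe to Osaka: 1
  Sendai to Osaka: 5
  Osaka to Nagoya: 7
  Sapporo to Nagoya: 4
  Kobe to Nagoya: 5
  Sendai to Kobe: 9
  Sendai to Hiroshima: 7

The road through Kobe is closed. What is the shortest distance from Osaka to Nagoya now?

Routes from Osaka to Nagoya avoiding Kobe:
Osaka→Nagoya: 7
Osaka→Sendai→Sapporo→Nagoya: 5 + 1 + 4 = 10
Shortest: 7 km.

7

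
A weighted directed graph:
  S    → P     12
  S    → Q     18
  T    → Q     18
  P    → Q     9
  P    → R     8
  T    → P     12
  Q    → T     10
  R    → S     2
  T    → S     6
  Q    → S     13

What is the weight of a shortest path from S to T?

28

Paths from S to T:
S-Q-T: 18 + 10 = 28
S-P-Q-T: 12 + 9 + 10 = 31
Best route has total 28.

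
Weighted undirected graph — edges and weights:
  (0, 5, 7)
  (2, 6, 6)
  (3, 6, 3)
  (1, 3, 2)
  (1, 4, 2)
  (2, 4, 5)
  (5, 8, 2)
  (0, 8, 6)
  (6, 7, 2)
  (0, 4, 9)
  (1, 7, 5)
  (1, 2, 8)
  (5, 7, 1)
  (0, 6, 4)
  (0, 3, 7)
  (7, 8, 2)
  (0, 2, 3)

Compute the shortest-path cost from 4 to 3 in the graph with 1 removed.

Some routes from 4 to 3 avoiding 1:
4→2→0→3: 5 + 3 + 7 = 15
4→2→0→5→7→6→3: 5 + 3 + 7 + 1 + 2 + 3 = 21
4→0→6→3: 9 + 4 + 3 = 16
4→2→6→3: 5 + 6 + 3 = 14
4→0→3: 9 + 7 = 16
4→2→0→6→3: 5 + 3 + 4 + 3 = 15
The minimum is 14.

14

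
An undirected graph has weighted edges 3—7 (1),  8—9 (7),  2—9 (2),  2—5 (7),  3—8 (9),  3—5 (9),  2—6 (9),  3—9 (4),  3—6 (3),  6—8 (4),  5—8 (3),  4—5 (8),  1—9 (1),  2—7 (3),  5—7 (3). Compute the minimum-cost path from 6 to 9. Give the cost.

Comparing a few candidate routes:
6 - 2 - 9: 9 + 2 = 11
6 - 8 - 9: 4 + 7 = 11
6 - 3 - 9: 3 + 4 = 7
6 - 8 - 5 - 7 - 3 - 9: 4 + 3 + 3 + 1 + 4 = 15
6 - 3 - 7 - 2 - 9: 3 + 1 + 3 + 2 = 9
Shortest: 7.

7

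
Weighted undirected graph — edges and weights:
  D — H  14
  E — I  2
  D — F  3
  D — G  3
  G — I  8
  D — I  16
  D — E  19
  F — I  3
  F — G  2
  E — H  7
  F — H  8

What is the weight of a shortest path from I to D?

Comparing a few candidate routes:
I -> G -> F -> D: 8 + 2 + 3 = 13
I -> F -> D: 3 + 3 = 6
I -> F -> G -> D: 3 + 2 + 3 = 8
I -> D: 16
I -> G -> D: 8 + 3 = 11
The minimum is 6.

6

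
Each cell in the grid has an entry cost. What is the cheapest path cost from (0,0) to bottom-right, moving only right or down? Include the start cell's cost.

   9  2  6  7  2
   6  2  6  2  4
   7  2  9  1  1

23

Take [0,0]→[0,1]→[1,1]→[1,2]→[1,3]→[2,3]→[2,4] for a total of 9 + 2 + 2 + 6 + 2 + 1 + 1 = 23.
(Top row then right column would cost 31.)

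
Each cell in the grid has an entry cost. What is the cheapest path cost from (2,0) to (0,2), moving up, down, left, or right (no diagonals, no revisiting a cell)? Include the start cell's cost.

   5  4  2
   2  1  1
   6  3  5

12

Best path: r2c0 → r1c0 → r1c1 → r1c2 → r0c2
Cost: 6 + 2 + 1 + 1 + 2 = 12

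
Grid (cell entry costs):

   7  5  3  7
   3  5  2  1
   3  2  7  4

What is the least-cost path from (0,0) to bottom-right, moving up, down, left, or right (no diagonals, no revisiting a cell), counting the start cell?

Best path: (0,0) -> (0,1) -> (0,2) -> (1,2) -> (1,3) -> (2,3)
Cost: 7 + 5 + 3 + 2 + 1 + 4 = 22

22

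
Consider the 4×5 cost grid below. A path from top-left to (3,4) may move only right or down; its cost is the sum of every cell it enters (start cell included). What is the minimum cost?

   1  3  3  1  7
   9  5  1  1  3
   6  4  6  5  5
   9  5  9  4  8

Best path: (0,0)→(0,1)→(0,2)→(0,3)→(1,3)→(1,4)→(2,4)→(3,4)
Cost: 1 + 3 + 3 + 1 + 1 + 3 + 5 + 8 = 25
For comparison, the top-then-right route costs 31.

25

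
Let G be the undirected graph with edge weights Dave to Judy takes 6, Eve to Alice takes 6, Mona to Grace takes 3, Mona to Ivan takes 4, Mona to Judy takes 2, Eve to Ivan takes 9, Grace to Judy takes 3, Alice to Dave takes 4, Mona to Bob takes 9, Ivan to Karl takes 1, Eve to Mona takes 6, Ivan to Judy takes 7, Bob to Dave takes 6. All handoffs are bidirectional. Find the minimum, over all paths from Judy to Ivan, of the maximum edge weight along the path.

A few of the Judy→Ivan routes:
Judy-Ivan: max(7) = 7
Judy-Mona-Bob-Dave-Alice-Eve-Ivan: max(2, 9, 6, 4, 6, 9) = 9
Judy-Mona-Ivan: max(2, 4) = 4
Judy-Dave-Alice-Eve-Mona-Ivan: max(6, 4, 6, 6, 4) = 6
Judy-Grace-Mona-Ivan: max(3, 3, 4) = 4
Best route has worst link 4.

4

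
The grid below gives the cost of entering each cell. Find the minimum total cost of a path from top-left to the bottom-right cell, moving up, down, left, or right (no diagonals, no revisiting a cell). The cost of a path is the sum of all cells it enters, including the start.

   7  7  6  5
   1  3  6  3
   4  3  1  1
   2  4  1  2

18

Path r0c0 -> r1c0 -> r1c1 -> r2c1 -> r2c2 -> r2c3 -> r3c3: 7 + 1 + 3 + 3 + 1 + 1 + 2 = 18.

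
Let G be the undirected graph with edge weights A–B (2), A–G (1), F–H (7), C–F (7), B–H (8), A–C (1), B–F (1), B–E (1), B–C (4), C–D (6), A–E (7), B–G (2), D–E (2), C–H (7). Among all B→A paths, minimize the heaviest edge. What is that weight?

2

A few of the B→A routes:
B - G - A: max(2, 1) = 2
B - A: max(2) = 2
B - C - D - E - A: max(4, 6, 2, 7) = 7
B - E - D - C - A: max(1, 2, 6, 1) = 6
B - C - A: max(4, 1) = 4
The minimum achievable maximum is 2.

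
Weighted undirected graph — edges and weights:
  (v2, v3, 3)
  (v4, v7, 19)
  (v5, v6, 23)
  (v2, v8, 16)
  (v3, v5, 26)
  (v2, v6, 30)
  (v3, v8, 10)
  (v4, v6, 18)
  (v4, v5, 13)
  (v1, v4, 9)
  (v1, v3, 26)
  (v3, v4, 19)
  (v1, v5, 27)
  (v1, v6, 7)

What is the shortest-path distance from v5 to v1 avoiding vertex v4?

27

Some routes from v5 to v1 avoiding v4:
v5 - v3 - v1: 26 + 26 = 52
v5 - v1: 27
v5 - v6 - v1: 23 + 7 = 30
v5 - v3 - v2 - v6 - v1: 26 + 3 + 30 + 7 = 66
The minimum is 27.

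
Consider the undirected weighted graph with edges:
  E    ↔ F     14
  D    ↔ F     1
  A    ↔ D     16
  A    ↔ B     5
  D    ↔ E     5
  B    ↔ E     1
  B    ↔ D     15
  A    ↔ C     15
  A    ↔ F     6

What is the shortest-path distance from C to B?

Checking several routes:
C→A→F→D→E→B: 15 + 6 + 1 + 5 + 1 = 28
C→A→D→E→B: 15 + 16 + 5 + 1 = 37
C→A→F→D→B: 15 + 6 + 1 + 15 = 37
C→A→B: 15 + 5 = 20
C→A→F→E→B: 15 + 6 + 14 + 1 = 36
Best route has total 20.

20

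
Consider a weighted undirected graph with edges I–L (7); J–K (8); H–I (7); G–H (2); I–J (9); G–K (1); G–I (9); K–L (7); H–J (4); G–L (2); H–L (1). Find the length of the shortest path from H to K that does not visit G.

8

Comparing a few candidate routes:
H -> I -> L -> K: 7 + 7 + 7 = 21
H -> J -> K: 4 + 8 = 12
H -> L -> K: 1 + 7 = 8
Shortest: 8.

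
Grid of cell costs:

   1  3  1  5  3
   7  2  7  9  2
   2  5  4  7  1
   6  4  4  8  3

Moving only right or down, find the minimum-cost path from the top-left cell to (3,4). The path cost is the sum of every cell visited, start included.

19

One optimal route is (0,0) → (0,1) → (0,2) → (0,3) → (0,4) → (1,4) → (2,4) → (3,4).
Its cost is 1 + 3 + 1 + 5 + 3 + 2 + 1 + 3 = 19.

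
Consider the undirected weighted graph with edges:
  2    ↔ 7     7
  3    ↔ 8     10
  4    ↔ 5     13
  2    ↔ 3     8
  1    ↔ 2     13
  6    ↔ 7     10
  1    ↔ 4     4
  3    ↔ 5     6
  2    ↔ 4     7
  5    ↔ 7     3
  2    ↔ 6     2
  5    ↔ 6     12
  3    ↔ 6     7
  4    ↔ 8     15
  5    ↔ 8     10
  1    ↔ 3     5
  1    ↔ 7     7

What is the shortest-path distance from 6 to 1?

12

A few of the 6→1 routes:
6→3→1: 7 + 5 = 12
6→2→3→1: 2 + 8 + 5 = 15
6→2→1: 2 + 13 = 15
6→2→4→1: 2 + 7 + 4 = 13
Shortest: 12.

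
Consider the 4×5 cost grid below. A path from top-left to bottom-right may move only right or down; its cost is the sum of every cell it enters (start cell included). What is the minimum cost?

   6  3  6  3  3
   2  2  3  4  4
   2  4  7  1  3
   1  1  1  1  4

18

Path [0,0] → [1,0] → [2,0] → [3,0] → [3,1] → [3,2] → [3,3] → [3,4]: 6 + 2 + 2 + 1 + 1 + 1 + 1 + 4 = 18.
(Top row then right column would cost 32.)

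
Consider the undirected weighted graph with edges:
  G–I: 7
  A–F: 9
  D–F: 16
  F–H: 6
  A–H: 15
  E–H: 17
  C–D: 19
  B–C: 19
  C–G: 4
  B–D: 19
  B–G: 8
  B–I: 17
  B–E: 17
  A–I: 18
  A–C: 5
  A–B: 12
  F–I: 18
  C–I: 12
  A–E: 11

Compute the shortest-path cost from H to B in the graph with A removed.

Checking several routes:
H -> F -> D -> B: 6 + 16 + 19 = 41
H -> F -> I -> G -> B: 6 + 18 + 7 + 8 = 39
H -> E -> B: 17 + 17 = 34
Shortest: 34.

34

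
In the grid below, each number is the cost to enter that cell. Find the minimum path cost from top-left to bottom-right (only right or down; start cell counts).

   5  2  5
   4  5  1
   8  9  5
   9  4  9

27

One optimal route is r0c0→r0c1→r0c2→r1c2→r2c2→r3c2.
Its cost is 5 + 2 + 5 + 1 + 5 + 9 = 27.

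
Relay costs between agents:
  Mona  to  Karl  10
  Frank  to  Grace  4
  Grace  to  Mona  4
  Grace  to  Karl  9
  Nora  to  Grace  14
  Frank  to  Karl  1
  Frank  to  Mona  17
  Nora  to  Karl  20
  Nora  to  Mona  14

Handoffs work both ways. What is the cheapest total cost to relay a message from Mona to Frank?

8

Some routes from Mona to Frank:
Mona-Grace-Karl-Frank: 4 + 9 + 1 = 14
Mona-Grace-Frank: 4 + 4 = 8
Mona-Karl-Grace-Frank: 10 + 9 + 4 = 23
Mona-Karl-Frank: 10 + 1 = 11
Mona-Frank: 17
Best route has total 8.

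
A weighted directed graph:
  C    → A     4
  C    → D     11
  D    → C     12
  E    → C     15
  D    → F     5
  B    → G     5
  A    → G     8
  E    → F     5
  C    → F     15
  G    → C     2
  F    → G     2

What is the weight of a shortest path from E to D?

20

Candidate routes:
E - C - D: 15 + 11 = 26
E - F - G - C - D: 5 + 2 + 2 + 11 = 20
The minimum is 20.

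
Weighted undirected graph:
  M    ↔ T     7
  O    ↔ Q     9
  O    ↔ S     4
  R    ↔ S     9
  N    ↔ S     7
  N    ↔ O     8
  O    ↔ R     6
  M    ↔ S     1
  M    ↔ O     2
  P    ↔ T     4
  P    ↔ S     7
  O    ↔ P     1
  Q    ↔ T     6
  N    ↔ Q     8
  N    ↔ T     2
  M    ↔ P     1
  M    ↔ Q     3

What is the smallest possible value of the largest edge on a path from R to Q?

6

Comparing a few candidate routes:
R -> O -> M -> Q: max(6, 2, 3) = 6
R -> O -> S -> M -> P -> T -> Q: max(6, 4, 1, 1, 4, 6) = 6
R -> O -> P -> M -> Q: max(6, 1, 1, 3) = 6
R -> O -> M -> P -> T -> Q: max(6, 2, 1, 4, 6) = 6
R -> O -> S -> M -> Q: max(6, 4, 1, 3) = 6
R -> O -> P -> T -> Q: max(6, 1, 4, 6) = 6
Best route has worst link 6.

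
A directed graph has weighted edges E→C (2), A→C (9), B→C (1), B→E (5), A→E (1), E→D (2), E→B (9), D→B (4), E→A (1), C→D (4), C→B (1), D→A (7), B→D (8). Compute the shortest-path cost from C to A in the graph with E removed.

11

Paths from C to A avoiding E:
C→D→A: 4 + 7 = 11
C→B→D→A: 1 + 8 + 7 = 16
The minimum is 11.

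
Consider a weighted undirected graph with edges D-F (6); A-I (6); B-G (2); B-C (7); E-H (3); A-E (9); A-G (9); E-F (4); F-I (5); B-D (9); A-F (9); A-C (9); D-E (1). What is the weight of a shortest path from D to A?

10

Some routes from D to A:
D→E→F→A: 1 + 4 + 9 = 14
D→E→A: 1 + 9 = 10
D→E→F→I→A: 1 + 4 + 5 + 6 = 16
D→F→A: 6 + 9 = 15
The minimum is 10.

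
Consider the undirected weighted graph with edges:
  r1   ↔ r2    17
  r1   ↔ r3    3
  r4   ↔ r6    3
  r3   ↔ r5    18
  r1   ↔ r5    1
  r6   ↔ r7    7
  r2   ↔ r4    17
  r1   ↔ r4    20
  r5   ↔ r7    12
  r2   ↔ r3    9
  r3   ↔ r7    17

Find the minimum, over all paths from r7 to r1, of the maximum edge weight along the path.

12

Checking several routes:
r7 -> r3 -> r2 -> r1: max(17, 9, 17) = 17
r7 -> r5 -> r1: max(12, 1) = 12
r7 -> r6 -> r4 -> r2 -> r3 -> r1: max(7, 3, 17, 9, 3) = 17
r7 -> r6 -> r4 -> r2 -> r1: max(7, 3, 17, 17) = 17
Smallest bottleneck: 12.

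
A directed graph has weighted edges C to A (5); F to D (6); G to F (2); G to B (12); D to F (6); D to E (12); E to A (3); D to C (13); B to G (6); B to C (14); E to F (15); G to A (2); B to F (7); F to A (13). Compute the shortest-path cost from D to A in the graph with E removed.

Paths from D to A avoiding E:
D - C - A: 13 + 5 = 18
D - F - A: 6 + 13 = 19
Best route has total 18.

18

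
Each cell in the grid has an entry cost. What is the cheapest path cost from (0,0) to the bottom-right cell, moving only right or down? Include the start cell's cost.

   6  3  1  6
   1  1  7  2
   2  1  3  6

Best path: [0,0] → [1,0] → [1,1] → [2,1] → [2,2] → [2,3]
Cost: 6 + 1 + 1 + 1 + 3 + 6 = 18
(Top row then right column would cost 24.)

18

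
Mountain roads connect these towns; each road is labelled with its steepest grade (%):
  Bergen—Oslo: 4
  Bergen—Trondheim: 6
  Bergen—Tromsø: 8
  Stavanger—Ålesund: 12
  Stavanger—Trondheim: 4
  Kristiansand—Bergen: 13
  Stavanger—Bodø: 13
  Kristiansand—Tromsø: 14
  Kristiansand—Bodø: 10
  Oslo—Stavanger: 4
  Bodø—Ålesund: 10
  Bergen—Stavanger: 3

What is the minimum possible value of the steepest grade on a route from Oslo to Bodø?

Some routes from Oslo to Bodø:
Oslo - Stavanger - Bodø: max(4, 13) = 13
Oslo - Bergen - Stavanger - Ålesund - Bodø: max(4, 3, 12, 10) = 12
Oslo - Stavanger - Ålesund - Bodø: max(4, 12, 10) = 12
Oslo - Bergen - Trondheim - Stavanger - Ålesund - Bodø: max(4, 6, 4, 12, 10) = 12
Smallest bottleneck: 12%.

12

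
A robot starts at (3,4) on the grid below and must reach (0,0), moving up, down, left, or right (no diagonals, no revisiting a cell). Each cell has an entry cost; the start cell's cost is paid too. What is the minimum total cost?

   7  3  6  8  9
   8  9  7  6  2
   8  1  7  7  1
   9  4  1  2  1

28

Take (3,4)→(3,3)→(3,2)→(3,1)→(2,1)→(1,1)→(0,1)→(0,0) for a total of 1 + 2 + 1 + 4 + 1 + 9 + 3 + 7 = 28.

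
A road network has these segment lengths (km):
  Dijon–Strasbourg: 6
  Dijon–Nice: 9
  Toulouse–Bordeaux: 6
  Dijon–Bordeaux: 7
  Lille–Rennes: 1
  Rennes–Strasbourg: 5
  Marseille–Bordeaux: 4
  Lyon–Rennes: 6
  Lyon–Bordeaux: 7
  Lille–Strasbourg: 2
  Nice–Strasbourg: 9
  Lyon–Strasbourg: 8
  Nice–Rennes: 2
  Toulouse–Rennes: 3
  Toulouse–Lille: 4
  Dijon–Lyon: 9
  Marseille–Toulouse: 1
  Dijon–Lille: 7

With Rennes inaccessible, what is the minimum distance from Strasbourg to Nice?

A few of the Strasbourg→Nice routes:
Strasbourg→Nice: 9
Strasbourg→Lille→Dijon→Nice: 2 + 7 + 9 = 18
Strasbourg→Lyon→Dijon→Nice: 8 + 9 + 9 = 26
Strasbourg→Dijon→Nice: 6 + 9 = 15
The minimum is 9 km.

9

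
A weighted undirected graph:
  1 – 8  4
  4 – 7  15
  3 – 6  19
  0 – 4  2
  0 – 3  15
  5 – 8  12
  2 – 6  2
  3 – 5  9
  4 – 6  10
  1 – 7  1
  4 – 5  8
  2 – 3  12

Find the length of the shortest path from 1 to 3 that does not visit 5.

Routes from 1 to 3 avoiding 5:
1 → 7 → 4 → 0 → 3: 1 + 15 + 2 + 15 = 33
1 → 7 → 4 → 6 → 3: 1 + 15 + 10 + 19 = 45
1 → 7 → 4 → 6 → 2 → 3: 1 + 15 + 10 + 2 + 12 = 40
Shortest: 33.

33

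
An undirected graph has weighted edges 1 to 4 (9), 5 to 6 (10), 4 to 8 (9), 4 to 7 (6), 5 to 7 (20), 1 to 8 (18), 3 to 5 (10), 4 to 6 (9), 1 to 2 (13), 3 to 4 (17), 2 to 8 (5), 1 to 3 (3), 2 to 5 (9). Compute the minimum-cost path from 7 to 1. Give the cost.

15

Comparing a few candidate routes:
7-4-3-1: 6 + 17 + 3 = 26
7-4-8-1: 6 + 9 + 18 = 33
7-4-1: 6 + 9 = 15
7-4-8-2-1: 6 + 9 + 5 + 13 = 33
7-5-3-1: 20 + 10 + 3 = 33
Shortest: 15.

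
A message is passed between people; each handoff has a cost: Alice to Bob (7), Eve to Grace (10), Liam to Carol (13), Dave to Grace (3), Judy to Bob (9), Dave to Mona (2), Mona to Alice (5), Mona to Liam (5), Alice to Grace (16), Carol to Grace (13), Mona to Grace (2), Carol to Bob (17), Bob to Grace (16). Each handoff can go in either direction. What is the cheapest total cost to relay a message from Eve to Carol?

Checking several routes:
Eve -> Grace -> Mona -> Liam -> Carol: 10 + 2 + 5 + 13 = 30
Eve -> Grace -> Carol: 10 + 13 = 23
Eve -> Grace -> Dave -> Mona -> Liam -> Carol: 10 + 3 + 2 + 5 + 13 = 33
Eve -> Grace -> Mona -> Alice -> Bob -> Carol: 10 + 2 + 5 + 7 + 17 = 41
Shortest: 23.

23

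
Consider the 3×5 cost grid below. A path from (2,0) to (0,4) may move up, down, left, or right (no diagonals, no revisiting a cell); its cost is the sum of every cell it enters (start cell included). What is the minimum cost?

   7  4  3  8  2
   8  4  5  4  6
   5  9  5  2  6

Cheapest: [2,0] [2,1] [2,2] [2,3] [1,3] [1,4] [0,4]
  5 + 9 + 5 + 2 + 4 + 6 + 2 = 33

33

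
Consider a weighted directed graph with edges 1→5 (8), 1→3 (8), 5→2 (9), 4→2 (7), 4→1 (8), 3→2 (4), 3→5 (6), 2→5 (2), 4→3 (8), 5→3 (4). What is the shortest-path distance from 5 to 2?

Routes from 5 to 2:
5 → 3 → 2: 4 + 4 = 8
5 → 2: 9
Shortest: 8.

8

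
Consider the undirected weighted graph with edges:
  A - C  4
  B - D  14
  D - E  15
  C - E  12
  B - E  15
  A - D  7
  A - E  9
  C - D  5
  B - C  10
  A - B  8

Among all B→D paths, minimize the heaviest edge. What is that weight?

A few of the B→D routes:
B→A→C→D: max(8, 4, 5) = 8
B→C→D: max(10, 5) = 10
B→C→E→A→D: max(10, 12, 9, 7) = 12
B→A→E→C→D: max(8, 9, 12, 5) = 12
B→A→D: max(8, 7) = 8
B→C→A→D: max(10, 4, 7) = 10
The minimum achievable maximum is 8.

8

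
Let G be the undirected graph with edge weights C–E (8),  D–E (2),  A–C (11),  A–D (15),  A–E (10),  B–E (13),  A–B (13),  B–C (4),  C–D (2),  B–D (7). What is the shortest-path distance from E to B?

8

Some routes from E to B:
E→B: 13
E→D→C→B: 2 + 2 + 4 = 8
E→D→B: 2 + 7 = 9
E→C→B: 8 + 4 = 12
The minimum is 8.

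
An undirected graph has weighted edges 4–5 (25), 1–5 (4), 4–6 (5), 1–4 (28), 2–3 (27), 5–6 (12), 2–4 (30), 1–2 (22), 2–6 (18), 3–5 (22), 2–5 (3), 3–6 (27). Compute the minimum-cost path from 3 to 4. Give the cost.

32

Some routes from 3 to 4:
3 - 5 - 6 - 4: 22 + 12 + 5 = 39
3 - 6 - 4: 27 + 5 = 32
3 - 5 - 2 - 6 - 4: 22 + 3 + 18 + 5 = 48
3 - 2 - 5 - 6 - 4: 27 + 3 + 12 + 5 = 47
3 - 5 - 4: 22 + 25 = 47
Best route has total 32.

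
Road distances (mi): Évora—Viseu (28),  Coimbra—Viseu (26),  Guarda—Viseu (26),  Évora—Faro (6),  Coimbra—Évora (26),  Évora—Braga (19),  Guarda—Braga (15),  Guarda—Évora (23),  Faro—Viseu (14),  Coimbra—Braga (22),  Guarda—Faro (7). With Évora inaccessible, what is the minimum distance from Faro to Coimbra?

40

Routes from Faro to Coimbra avoiding Évora:
Faro-Viseu-Coimbra: 14 + 26 = 40
Faro-Guarda-Viseu-Coimbra: 7 + 26 + 26 = 59
Faro-Viseu-Guarda-Braga-Coimbra: 14 + 26 + 15 + 22 = 77
Faro-Guarda-Braga-Coimbra: 7 + 15 + 22 = 44
The minimum is 40 mi.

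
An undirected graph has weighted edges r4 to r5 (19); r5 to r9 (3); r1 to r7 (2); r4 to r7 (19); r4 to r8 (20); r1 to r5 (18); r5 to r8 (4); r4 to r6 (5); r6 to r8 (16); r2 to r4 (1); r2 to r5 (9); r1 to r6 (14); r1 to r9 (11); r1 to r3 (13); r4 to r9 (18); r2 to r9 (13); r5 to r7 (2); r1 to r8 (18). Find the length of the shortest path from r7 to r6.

Checking several routes:
r7-r1-r6: 2 + 14 = 16
r7-r5-r9-r2-r4-r6: 2 + 3 + 13 + 1 + 5 = 24
r7-r4-r6: 19 + 5 = 24
r7-r5-r2-r4-r6: 2 + 9 + 1 + 5 = 17
r7-r5-r8-r6: 2 + 4 + 16 = 22
Best route has total 16.

16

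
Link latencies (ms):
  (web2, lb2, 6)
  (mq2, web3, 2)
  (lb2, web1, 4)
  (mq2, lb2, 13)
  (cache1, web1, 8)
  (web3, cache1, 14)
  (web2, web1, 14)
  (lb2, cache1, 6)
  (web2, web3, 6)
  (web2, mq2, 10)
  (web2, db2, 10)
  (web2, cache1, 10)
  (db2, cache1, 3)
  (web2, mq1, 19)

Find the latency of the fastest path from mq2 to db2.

Checking several routes:
mq2 -> web3 -> cache1 -> db2: 2 + 14 + 3 = 19
mq2 -> web3 -> web2 -> cache1 -> db2: 2 + 6 + 10 + 3 = 21
mq2 -> lb2 -> cache1 -> db2: 13 + 6 + 3 = 22
mq2 -> web2 -> db2: 10 + 10 = 20
mq2 -> web3 -> web2 -> db2: 2 + 6 + 10 = 18
The minimum is 18 ms.

18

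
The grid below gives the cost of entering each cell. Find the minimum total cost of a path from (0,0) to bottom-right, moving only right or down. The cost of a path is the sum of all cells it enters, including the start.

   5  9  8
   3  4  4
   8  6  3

19

Path r0c0→r1c0→r1c1→r1c2→r2c2: 5 + 3 + 4 + 4 + 3 = 19.
For comparison, the top-then-right route costs 29.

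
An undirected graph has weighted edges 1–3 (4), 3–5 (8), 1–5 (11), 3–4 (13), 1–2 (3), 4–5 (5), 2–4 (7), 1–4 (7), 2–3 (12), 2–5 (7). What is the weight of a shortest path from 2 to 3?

7

Comparing a few candidate routes:
2 → 3: 12
2 → 4 → 5 → 3: 7 + 5 + 8 = 20
2 → 1 → 3: 3 + 4 = 7
2 → 4 → 1 → 3: 7 + 7 + 4 = 18
2 → 4 → 3: 7 + 13 = 20
2 → 5 → 3: 7 + 8 = 15
Best route has total 7.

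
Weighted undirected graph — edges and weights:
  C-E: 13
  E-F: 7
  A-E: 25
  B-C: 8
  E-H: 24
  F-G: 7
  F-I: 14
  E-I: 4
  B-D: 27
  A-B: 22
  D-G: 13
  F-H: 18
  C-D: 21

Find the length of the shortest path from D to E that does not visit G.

34

Candidate routes:
D -> C -> E: 21 + 13 = 34
D -> B -> C -> E: 27 + 8 + 13 = 48
D -> C -> B -> A -> E: 21 + 8 + 22 + 25 = 76
D -> B -> A -> E: 27 + 22 + 25 = 74
Best route has total 34.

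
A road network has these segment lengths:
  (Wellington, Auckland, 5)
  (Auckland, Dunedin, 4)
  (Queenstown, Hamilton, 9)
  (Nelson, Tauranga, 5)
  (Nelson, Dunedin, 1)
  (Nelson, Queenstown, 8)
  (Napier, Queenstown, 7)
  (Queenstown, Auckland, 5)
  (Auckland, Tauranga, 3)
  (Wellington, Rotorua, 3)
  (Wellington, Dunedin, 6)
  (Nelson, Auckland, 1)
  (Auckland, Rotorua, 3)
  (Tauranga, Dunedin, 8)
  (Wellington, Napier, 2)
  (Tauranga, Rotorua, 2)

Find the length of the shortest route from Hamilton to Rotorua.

Checking several routes:
Hamilton -> Queenstown -> Auckland -> Wellington -> Rotorua: 9 + 5 + 5 + 3 = 22
Hamilton -> Queenstown -> Nelson -> Auckland -> Rotorua: 9 + 8 + 1 + 3 = 21
Hamilton -> Queenstown -> Napier -> Wellington -> Rotorua: 9 + 7 + 2 + 3 = 21
Hamilton -> Queenstown -> Auckland -> Tauranga -> Rotorua: 9 + 5 + 3 + 2 = 19
Hamilton -> Queenstown -> Auckland -> Rotorua: 9 + 5 + 3 = 17
Best route has total 17.

17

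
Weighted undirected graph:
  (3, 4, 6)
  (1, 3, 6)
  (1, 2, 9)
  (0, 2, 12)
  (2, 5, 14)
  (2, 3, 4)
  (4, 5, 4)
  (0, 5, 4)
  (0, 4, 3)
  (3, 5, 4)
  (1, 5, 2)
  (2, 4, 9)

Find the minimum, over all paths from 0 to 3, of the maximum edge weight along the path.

Comparing a few candidate routes:
0-5-1-3: max(4, 2, 6) = 6
0-5-4-3: max(4, 4, 6) = 6
0-5-3: max(4, 4) = 4
0-4-5-3: max(3, 4, 4) = 4
Smallest bottleneck: 4.

4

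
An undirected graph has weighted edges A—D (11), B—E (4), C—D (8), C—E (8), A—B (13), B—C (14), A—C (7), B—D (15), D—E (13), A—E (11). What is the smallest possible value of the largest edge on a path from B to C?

Some routes from B to C:
B→E→C: max(4, 8) = 8
B→E→A→D→C: max(4, 11, 11, 8) = 11
B→E→D→C: max(4, 13, 8) = 13
B→E→A→C: max(4, 11, 7) = 11
B→E→D→A→C: max(4, 13, 11, 7) = 13
Best route has worst link 8.

8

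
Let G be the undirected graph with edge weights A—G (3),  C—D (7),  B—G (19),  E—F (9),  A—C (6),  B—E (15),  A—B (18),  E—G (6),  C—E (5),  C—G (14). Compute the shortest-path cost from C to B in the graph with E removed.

Paths from C to B avoiding E:
C→G→A→B: 14 + 3 + 18 = 35
C→G→B: 14 + 19 = 33
C→A→B: 6 + 18 = 24
C→A→G→B: 6 + 3 + 19 = 28
Best route has total 24.

24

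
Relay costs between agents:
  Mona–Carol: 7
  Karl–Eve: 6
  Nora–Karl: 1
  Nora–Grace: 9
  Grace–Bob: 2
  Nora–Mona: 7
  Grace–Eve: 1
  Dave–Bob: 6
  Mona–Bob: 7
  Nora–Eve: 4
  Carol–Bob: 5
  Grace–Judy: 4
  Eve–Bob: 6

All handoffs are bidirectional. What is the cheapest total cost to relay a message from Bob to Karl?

Comparing a few candidate routes:
Bob -> Grace -> Eve -> Karl: 2 + 1 + 6 = 9
Bob -> Eve -> Nora -> Karl: 6 + 4 + 1 = 11
Bob -> Grace -> Eve -> Nora -> Karl: 2 + 1 + 4 + 1 = 8
Bob -> Grace -> Nora -> Karl: 2 + 9 + 1 = 12
Best route has total 8.

8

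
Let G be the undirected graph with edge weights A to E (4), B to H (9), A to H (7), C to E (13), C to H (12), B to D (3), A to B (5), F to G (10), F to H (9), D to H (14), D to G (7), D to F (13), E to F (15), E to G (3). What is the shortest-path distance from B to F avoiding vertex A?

16

Some routes from B to F avoiding A:
B -> D -> F: 3 + 13 = 16
B -> D -> G -> F: 3 + 7 + 10 = 20
B -> H -> F: 9 + 9 = 18
Shortest: 16.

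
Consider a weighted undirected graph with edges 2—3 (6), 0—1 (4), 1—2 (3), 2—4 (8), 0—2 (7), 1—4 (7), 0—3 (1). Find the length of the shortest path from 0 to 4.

A few of the 0→4 routes:
0 → 1 → 2 → 4: 4 + 3 + 8 = 15
0 → 3 → 2 → 4: 1 + 6 + 8 = 15
0 → 1 → 4: 4 + 7 = 11
0 → 2 → 4: 7 + 8 = 15
Shortest: 11.

11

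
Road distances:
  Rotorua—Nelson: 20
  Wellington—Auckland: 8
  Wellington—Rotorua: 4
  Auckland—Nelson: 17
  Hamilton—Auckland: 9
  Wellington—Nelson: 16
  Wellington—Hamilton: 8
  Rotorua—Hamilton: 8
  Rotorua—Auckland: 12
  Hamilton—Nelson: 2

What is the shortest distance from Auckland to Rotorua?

Comparing a few candidate routes:
Auckland→Hamilton→Wellington→Rotorua: 9 + 8 + 4 = 21
Auckland→Wellington→Hamilton→Rotorua: 8 + 8 + 8 = 24
Auckland→Hamilton→Rotorua: 9 + 8 = 17
Auckland→Wellington→Rotorua: 8 + 4 = 12
Auckland→Rotorua: 12
Best route has total 12.

12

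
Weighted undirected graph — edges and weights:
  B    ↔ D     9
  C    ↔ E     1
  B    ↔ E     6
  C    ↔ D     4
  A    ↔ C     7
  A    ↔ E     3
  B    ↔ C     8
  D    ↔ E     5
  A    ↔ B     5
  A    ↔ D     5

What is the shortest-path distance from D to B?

A few of the D→B routes:
D -> A -> B: 5 + 5 = 10
D -> B: 9
D -> E -> B: 5 + 6 = 11
D -> C -> E -> B: 4 + 1 + 6 = 11
Shortest: 9.

9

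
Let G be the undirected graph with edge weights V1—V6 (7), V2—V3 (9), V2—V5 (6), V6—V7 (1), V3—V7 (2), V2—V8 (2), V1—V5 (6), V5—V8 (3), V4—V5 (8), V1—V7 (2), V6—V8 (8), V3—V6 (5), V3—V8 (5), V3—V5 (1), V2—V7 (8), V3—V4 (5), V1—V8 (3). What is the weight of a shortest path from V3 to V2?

Some routes from V3 to V2:
V3 - V5 - V8 - V2: 1 + 3 + 2 = 6
V3 - V5 - V2: 1 + 6 = 7
V3 - V8 - V2: 5 + 2 = 7
Best route has total 6.

6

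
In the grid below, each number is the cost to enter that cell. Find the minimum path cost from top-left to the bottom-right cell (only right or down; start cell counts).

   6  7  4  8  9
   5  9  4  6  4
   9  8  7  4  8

39

Path r0c0 r0c1 r0c2 r1c2 r1c3 r1c4 r2c4: 6 + 7 + 4 + 4 + 6 + 4 + 8 = 39.
(Top row then right column would cost 46.)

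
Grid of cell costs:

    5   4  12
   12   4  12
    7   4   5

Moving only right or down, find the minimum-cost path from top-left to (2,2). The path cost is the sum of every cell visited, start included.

22

Take r0c0 r0c1 r1c1 r2c1 r2c2 for a total of 5 + 4 + 4 + 4 + 5 = 22.
For comparison, the top-then-right route costs 38.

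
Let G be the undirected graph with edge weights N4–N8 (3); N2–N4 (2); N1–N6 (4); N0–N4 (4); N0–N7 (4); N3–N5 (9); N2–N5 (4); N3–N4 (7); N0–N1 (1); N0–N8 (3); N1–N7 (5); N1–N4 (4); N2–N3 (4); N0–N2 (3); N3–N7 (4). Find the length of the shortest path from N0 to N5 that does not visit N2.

Some routes from N0 to N5 avoiding N2:
N0 - N1 - N4 - N3 - N5: 1 + 4 + 7 + 9 = 21
N0 - N4 - N3 - N5: 4 + 7 + 9 = 20
N0 - N1 - N7 - N3 - N5: 1 + 5 + 4 + 9 = 19
N0 - N8 - N4 - N3 - N5: 3 + 3 + 7 + 9 = 22
N0 - N7 - N3 - N5: 4 + 4 + 9 = 17
Shortest: 17.

17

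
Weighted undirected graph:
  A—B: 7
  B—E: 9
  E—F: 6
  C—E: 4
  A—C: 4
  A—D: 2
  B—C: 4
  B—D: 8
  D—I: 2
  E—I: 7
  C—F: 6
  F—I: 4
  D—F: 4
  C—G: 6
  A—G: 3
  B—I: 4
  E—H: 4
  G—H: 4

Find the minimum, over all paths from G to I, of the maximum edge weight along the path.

Comparing a few candidate routes:
G - A - D - I: max(3, 2, 2) = 3
G - A - C - B - I: max(3, 4, 4, 4) = 4
G - H - E - C - A - D - I: max(4, 4, 4, 4, 2, 2) = 4
G - A - D - F - I: max(3, 2, 4, 4) = 4
The minimum achievable maximum is 3.

3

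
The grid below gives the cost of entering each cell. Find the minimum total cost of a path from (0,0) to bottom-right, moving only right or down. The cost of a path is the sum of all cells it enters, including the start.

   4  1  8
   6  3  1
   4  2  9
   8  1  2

13

Take (0,0)→(0,1)→(1,1)→(2,1)→(3,1)→(3,2) for a total of 4 + 1 + 3 + 2 + 1 + 2 = 13.
(Top row then right column would cost 25.)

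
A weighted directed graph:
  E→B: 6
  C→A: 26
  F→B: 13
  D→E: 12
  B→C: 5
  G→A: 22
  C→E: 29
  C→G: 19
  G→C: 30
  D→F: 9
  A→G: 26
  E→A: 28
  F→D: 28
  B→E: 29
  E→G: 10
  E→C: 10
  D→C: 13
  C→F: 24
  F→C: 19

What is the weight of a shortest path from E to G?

Checking several routes:
E→G: 10
E→A→G: 28 + 26 = 54
E→B→C→G: 6 + 5 + 19 = 30
E→C→G: 10 + 19 = 29
Best route has total 10.

10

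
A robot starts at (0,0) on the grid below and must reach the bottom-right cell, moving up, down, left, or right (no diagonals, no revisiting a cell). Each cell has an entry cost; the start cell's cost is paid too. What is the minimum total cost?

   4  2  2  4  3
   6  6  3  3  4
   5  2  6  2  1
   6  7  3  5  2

Best path: (0,0)→(0,1)→(0,2)→(1,2)→(1,3)→(2,3)→(2,4)→(3,4)
Cost: 4 + 2 + 2 + 3 + 3 + 2 + 1 + 2 = 19

19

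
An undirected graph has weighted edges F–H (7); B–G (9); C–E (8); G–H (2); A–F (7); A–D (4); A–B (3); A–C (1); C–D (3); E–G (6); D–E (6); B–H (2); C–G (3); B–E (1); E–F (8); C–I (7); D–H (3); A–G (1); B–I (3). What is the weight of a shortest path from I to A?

Some routes from I to A:
I → C → G → A: 7 + 3 + 1 = 11
I → B → H → G → A: 3 + 2 + 2 + 1 = 8
I → C → A: 7 + 1 = 8
I → B → A: 3 + 3 = 6
Shortest: 6.

6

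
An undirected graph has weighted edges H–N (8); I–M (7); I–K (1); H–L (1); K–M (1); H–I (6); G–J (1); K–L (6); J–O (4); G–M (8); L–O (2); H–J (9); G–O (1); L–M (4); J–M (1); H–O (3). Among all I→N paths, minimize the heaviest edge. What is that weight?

Some routes from I to N:
I - K - L - H - N: max(1, 6, 1, 8) = 8
I - H - N: max(6, 8) = 8
I - K - L - O - H - N: max(1, 6, 2, 3, 8) = 8
Smallest bottleneck: 8.

8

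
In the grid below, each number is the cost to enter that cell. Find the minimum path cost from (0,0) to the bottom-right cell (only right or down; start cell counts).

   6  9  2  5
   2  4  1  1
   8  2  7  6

Path [0,0]→[1,0]→[1,1]→[1,2]→[1,3]→[2,3]: 6 + 2 + 4 + 1 + 1 + 6 = 20.

20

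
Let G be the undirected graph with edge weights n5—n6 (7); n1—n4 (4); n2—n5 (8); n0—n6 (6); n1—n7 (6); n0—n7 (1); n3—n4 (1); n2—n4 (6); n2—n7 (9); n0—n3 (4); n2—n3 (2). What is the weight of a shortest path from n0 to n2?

Comparing a few candidate routes:
n0-n7-n1-n4-n2: 1 + 6 + 4 + 6 = 17
n0-n3-n4-n2: 4 + 1 + 6 = 11
n0-n7-n1-n4-n3-n2: 1 + 6 + 4 + 1 + 2 = 14
n0-n3-n2: 4 + 2 = 6
n0-n6-n5-n2: 6 + 7 + 8 = 21
n0-n7-n2: 1 + 9 = 10
Shortest: 6.

6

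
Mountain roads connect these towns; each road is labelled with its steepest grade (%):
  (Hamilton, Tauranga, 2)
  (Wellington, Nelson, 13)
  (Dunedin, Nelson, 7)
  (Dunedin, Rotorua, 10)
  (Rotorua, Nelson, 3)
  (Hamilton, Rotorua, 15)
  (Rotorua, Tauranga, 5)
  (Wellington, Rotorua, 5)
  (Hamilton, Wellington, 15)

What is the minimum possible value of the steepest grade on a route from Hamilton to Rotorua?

A few of the Hamilton→Rotorua routes:
Hamilton-Wellington-Rotorua: max(15, 5) = 15
Hamilton-Tauranga-Rotorua: max(2, 5) = 5
Hamilton-Wellington-Nelson-Dunedin-Rotorua: max(15, 13, 7, 10) = 15
Hamilton-Wellington-Nelson-Rotorua: max(15, 13, 3) = 15
Smallest bottleneck: 5%.

5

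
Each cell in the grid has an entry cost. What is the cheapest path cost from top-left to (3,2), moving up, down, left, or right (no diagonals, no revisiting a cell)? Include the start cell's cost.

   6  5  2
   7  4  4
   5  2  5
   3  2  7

26

Path (0,0) → (0,1) → (1,1) → (2,1) → (3,1) → (3,2): 6 + 5 + 4 + 2 + 2 + 7 = 26.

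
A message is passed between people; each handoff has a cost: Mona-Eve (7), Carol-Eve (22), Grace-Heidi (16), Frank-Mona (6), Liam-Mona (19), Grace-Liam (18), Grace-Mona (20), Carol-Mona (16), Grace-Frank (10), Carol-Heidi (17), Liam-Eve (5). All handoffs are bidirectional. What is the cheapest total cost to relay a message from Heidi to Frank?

Comparing a few candidate routes:
Heidi→Carol→Mona→Frank: 17 + 16 + 6 = 39
Heidi→Carol→Eve→Mona→Frank: 17 + 22 + 7 + 6 = 52
Heidi→Grace→Mona→Frank: 16 + 20 + 6 = 42
Heidi→Grace→Frank: 16 + 10 = 26
The minimum is 26.

26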